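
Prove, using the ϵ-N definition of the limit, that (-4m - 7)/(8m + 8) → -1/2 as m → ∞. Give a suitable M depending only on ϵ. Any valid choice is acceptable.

Suppose ϵ > 0. For m ≥ 1, |(-4m - 7)/(8m + 8) + 1/2| = |-24|/(8(8m + 8)) = 24/(8(8m + 8)).
Since 8m + 8 ≥ 8m for m ≥ 1, this is ≤ 24/(8·8m) = (3/8)/m.
So |(-4m - 7)/(8m + 8) + 1/2| < ϵ whenever m > (3/8)/ϵ.
Take M = (3/8)/ϵ. If m > M then |(-4m - 7)/(8m + 8) + 1/2| ≤ (3/8)/m < ϵ.

M = (3/8)/ϵ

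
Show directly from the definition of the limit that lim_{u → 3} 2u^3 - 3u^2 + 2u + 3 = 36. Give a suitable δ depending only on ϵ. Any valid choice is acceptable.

Fix ϵ > 0. We want δ > 0 such that 0 < |u − 3| < δ implies |(2u^3 - 3u^2 + 2u + 3) − 36| < ϵ.
(2u^3 - 3u^2 + 2u + 3) − 36 = 2u^3 - 3u^2 + 2u - 33 = (u − 3)(2u^2 + 3u + 11).
So |(2u^3 - 3u^2 + 2u + 3) − 36| = |u − 3|·|2u^2 + 3u + 11|.
Assume first that |u − 3| < 1, so |u| < 4. Then |2u^2 + 3u + 11| ≤ 2·4^2 + 3·4 + 11 = 55.
Hence |(2u^3 - 3u^2 + 2u + 3) − 36| ≤ 55|u − 3| < ϵ provided |u − 3| < ϵ/55.
Choosing δ = min(1, ϵ/55) ensures both conditions, hence |(2u^3 - 3u^2 + 2u + 3) − 36| < ϵ.

δ = min(1, ϵ/55)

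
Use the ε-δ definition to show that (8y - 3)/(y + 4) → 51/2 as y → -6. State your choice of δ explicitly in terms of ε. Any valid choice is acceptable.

δ = min(1, (2/35)ε)

Suppose ε > 0. We want δ > 0 with 0 < |y + 6| < δ ⇒ |(8y - 3)/(y + 4) − (51/2)| < ε.
Combining over a common denominator, (8y - 3)/(y + 4) − (51/2) = [(8y - 3)·(-2) − (-51)·(y + 4)] / [(-2)·(y + 4)] = 35(y + 6) / ((-2)(y + 4)).
So |(8y - 3)/(y + 4) − (51/2)| = 35|y + 6| / (2·|y + 4|).
Require δ ≤ 1, so |y + 4| ≥ |-2| − |y + 6| > 2 − 1 = 1.
Hence |(8y - 3)/(y + 4) − (51/2)| < 35|y + 6|/(2·1) = (35/2)|y + 6|, which is < ε once |y + 6| < (2/35)ε.
Take δ = min(1, (2/35)ε). Then 0 < |y + 6| < δ forces both bounds, so |(8y - 3)/(y + 4) − (51/2)| < ε.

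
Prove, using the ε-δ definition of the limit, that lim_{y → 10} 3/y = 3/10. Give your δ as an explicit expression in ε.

Let ε > 0 be given. We seek δ > 0 such that 0 < |y − 10| < δ implies |3/y − (3/10)| < ε.
|3/y − (3/10)| = 3·|10 − y|/(10·|y|) = 3|y − 10|/(10|y|).
Require δ ≤ 5 so that |y| > 10 − 5 = 5, hence 10|y| > 50.
Then |3/y − (3/10)| < 3|y − 10|/50, which is < ε when |y − 10| < (50/3)ε.
Take δ = min(5, (50/3)ε). Then 0 < |y − 10| < δ gives both |y − 10| < 5 and |y − 10| < (50/3)ε, so |3/y − (3/10)| < ε.

δ = min(5, (50/3)ε)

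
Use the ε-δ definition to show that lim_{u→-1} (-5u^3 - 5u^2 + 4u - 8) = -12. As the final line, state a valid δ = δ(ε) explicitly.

Let ε > 0. We want δ > 0 such that 0 < |u + 1| < δ implies |(-5u^3 - 5u^2 + 4u - 8) + 12| < ε.
(-5u^3 - 5u^2 + 4u - 8) + 12 = -5u^3 - 5u^2 + 4u + 4 = (u + 1)(-5u^2 + 4).
So |(-5u^3 - 5u^2 + 4u - 8) + 12| = |u + 1|·|-5u^2 + 4|.
Assume first that |u + 1| < 1, so |u| < 2. Then |-5u^2 + 4| ≤ 5·2^2 + 4 = 24.
Hence |(-5u^3 - 5u^2 + 4u - 8) + 12| ≤ 24|u + 1| < ε provided |u + 1| < ε/24.
Take δ = min(1, ε/24). Then 0 < |u + 1| < δ gives both |u + 1| < 1 and |u + 1| < ε/24, so |(-5u^3 - 5u^2 + 4u - 8) + 12| < ε.

δ = min(1, ε/24)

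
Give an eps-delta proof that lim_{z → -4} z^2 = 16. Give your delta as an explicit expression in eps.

delta = min(2, eps/10)

Suppose eps > 0. We seek delta > 0 with 0 < |z + 4| < delta ⇒ |z^2 − 16| < eps.
Factor: z^2 − 16 = (z + 4)(z - 4), so |z^2 − 16| = |z + 4|·|z - 4|.
Impose delta ≤ 2 so that |z| < 6; then |z - 4| ≤ 10.
Hence |z^2 − 16| ≤ 10|z + 4|, which is < eps once |z + 4| < eps/10.
Take delta = min(2, eps/10). If 0 < |z + 4| < delta then both bounds hold and |z^2 − 16| ≤ 10|z + 4| < 10·(eps/10) = eps.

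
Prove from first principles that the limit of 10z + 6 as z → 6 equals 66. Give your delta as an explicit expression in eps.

Suppose eps > 0. We need delta > 0 so that 0 < |z − 6| < delta implies |(10z + 6) − 66| < eps.
Since (10z + 6) − 66 = 10(z − 6), we have |(10z + 6) − 66| = 10|z − 6|.
Thus it suffices that |z − 6| < eps/10.
Take delta = eps/10. If 0 < |z − 6| < delta then |(10z + 6) − 66| = 10|z − 6| < 10·(eps/10) = eps.

delta = eps/10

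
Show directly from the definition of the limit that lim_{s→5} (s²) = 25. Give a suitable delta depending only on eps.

delta = min(2, eps/12)

Suppose eps > 0. We seek delta > 0 with 0 < |s − 5| < delta ⇒ |s² − 25| < eps.
Factor: s² − 25 = (s − 5)(s + 5), so |s² − 25| = |s − 5|·|s + 5|.
Restrict delta ≤ 2. Then |s − 5| < 2 gives |s| < 7, so by the triangle inequality |s + 5| ≤ 7 + 5 = 12.
Hence |s² − 25| ≤ 12|s − 5|, which is < eps once |s − 5| < eps/12.
Take delta = min(2, eps/12). If 0 < |s − 5| < delta then both bounds hold and |s² − 25| ≤ 12|s − 5| < 12·(eps/12) = eps.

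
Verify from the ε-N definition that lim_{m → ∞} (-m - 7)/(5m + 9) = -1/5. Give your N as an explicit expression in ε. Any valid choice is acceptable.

Suppose ε > 0. For m ≥ 1, |(-m - 7)/(5m + 9) + 1/5| = |-26|/(5(5m + 9)) = 26/(5(5m + 9)).
Since 5m + 9 ≥ 5m for m ≥ 1, this is ≤ 26/(5·5m) = (26/25)/m.
So |(-m - 7)/(5m + 9) + 1/5| < ε whenever m > (26/25)/ε.
Take N = (26/25)/ε. If m > N then |(-m - 7)/(5m + 9) + 1/5| ≤ (26/25)/m < ε.

N = (26/25)/ε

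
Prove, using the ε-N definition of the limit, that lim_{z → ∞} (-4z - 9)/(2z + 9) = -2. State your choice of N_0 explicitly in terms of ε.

N_0 = (9/2)/ε

Let ε > 0. We seek N_0 > 0 such that z > N_0 implies |(-4z - 9)/(2z + 9) + 2| < ε.
(-4z - 9)/(2z + 9) + 2 = (2(-4z - 9) − (-4)(2z + 9)) / (2(2z + 9)) = 18/(2(2z + 9)).
For z > 0 we have 2z + 9 > 2z, so |(-4z - 9)/(2z + 9) + 2| = 18/(2(2z + 9)) < 18/(2·2z) = (9/2)/z.
Thus |(-4z - 9)/(2z + 9) + 2| < ε whenever z > (9/2)/ε.
Take N_0 = (9/2)/ε. If z > N_0 then |(-4z - 9)/(2z + 9) + 2| < (9/2)/z < ε.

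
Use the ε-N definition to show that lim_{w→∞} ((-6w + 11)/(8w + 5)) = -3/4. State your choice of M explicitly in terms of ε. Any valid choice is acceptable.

M = (59/32)/ε

Fix ε > 0. We seek M > 0 such that w > M implies |(-6w + 11)/(8w + 5) + 3/4| < ε.
(-6w + 11)/(8w + 5) + 3/4 = (8(-6w + 11) − (-6)(8w + 5)) / (8(8w + 5)) = 118/(8(8w + 5)).
For w > 0 we have 8w + 5 > 8w, so |(-6w + 11)/(8w + 5) + 3/4| = 118/(8(8w + 5)) < 118/(8·8w) = (59/32)/w.
Thus |(-6w + 11)/(8w + 5) + 3/4| < ε whenever w > (59/32)/ε.
Take M = (59/32)/ε. If w > M then |(-6w + 11)/(8w + 5) + 3/4| < (59/32)/w < ε.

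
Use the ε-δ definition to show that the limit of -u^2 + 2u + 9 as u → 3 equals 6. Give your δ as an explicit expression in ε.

Let ε > 0. We want δ > 0 such that 0 < |u − 3| < δ implies |(-u^2 + 2u + 9) − 6| < ε.
(-u^2 + 2u + 9) − 6 = -u^2 + 2u + 3 = (u − 3)(-u - 1).
So |(-u^2 + 2u + 9) − 6| = |u − 3|·|-u - 1|.
Require δ ≤ 1. Then |u − 3| < 1 gives |u| < 4, and by the triangle inequality |-u - 1| ≤ 4 + 1 = 5.
Hence |(-u^2 + 2u + 9) − 6| ≤ 5|u − 3| < ε provided |u − 3| < ε/5.
Choosing δ = min(1, ε/5) ensures both conditions, hence |(-u^2 + 2u + 9) − 6| < ε.

δ = min(1, ε/5)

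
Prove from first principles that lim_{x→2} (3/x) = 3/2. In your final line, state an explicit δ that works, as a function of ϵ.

Fix ϵ > 0. We seek δ > 0 such that 0 < |x − 2| < δ implies |3/x − (3/2)| < ϵ.
|3/x − (3/2)| = 3·|2 − x|/(2·|x|) = 3|x − 2|/(2|x|).
Require δ ≤ 1 so that |x| > 2 − 1 = 1, hence 2|x| > 2.
Then |3/x − (3/2)| < 3|x − 2|/2, which is < ϵ when |x − 2| < (2/3)ϵ.
Take δ = min(1, (2/3)ϵ). Then 0 < |x − 2| < δ gives both |x − 2| < 1 and |x − 2| < (2/3)ϵ, so |3/x − (3/2)| < ϵ.

δ = min(1, (2/3)ϵ)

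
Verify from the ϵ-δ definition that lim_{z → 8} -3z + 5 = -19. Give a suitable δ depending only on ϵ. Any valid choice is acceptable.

Suppose ϵ > 0. We need δ > 0 so that 0 < |z − 8| < δ implies |(-3z + 5) + 19| < ϵ.
Since (-3z + 5) + 19 = -3(z − 8), we have |(-3z + 5) + 19| = 3|z − 8|.
So 3|z − 8| < ϵ exactly when |z − 8| < ϵ/3.
Choosing δ = ϵ/3 gives |(-3z + 5) + 19| = 3|z − 8| < ϵ whenever |z − 8| < δ.

δ = ϵ/3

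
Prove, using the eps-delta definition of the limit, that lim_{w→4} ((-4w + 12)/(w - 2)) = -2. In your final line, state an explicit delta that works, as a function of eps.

Let eps > 0. We want delta > 0 with 0 < |w − 4| < delta ⇒ |(-4w + 12)/(w - 2) + 2| < eps.
Combining over a common denominator, (-4w + 12)/(w - 2) + 2 = [(-4w + 12)·2 − (-4)·(w - 2)] / [2·(w - 2)] = -4(w − 4) / (2(w - 2)).
So |(-4w + 12)/(w - 2) + 2| = 4|w − 4| / (2·|w − 2|).
Restrict delta ≤ 1. Then |w − 4| < 1 gives |w − 2| = |(w − 4) + 2| ≥ 2 − 1 = 1.
Hence |(-4w + 12)/(w - 2) + 2| < 4|w − 4|/(2·1) = 2|w − 4|, which is < eps once |w − 4| < (1/2)eps.
Take delta = min(1, (1/2)eps). Then 0 < |w − 4| < delta forces both bounds, so |(-4w + 12)/(w - 2) + 2| < eps.

delta = min(1, (1/2)eps)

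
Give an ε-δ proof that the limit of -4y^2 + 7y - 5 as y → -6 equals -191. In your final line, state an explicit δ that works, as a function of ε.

Fix ε > 0. We want δ > 0 such that 0 < |y + 6| < δ implies |(-4y^2 + 7y - 5) + 191| < ε.
(-4y^2 + 7y - 5) + 191 = -4y^2 + 7y + 186 = (y + 6)(-4y + 31).
So |(-4y^2 + 7y - 5) + 191| = |y + 6|·|-4y + 31|.
Assume first that |y + 6| < 1, so |y| < 7. Then |-4y + 31| ≤ 4·7 + 31 = 59.
Hence |(-4y^2 + 7y - 5) + 191| ≤ 59|y + 6| < ε provided |y + 6| < ε/59.
Take δ = min(1, ε/59). Then 0 < |y + 6| < δ gives both |y + 6| < 1 and |y + 6| < ε/59, so |(-4y^2 + 7y - 5) + 191| < ε.

δ = min(1, ε/59)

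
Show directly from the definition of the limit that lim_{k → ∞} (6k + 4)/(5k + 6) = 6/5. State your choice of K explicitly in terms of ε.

K = (16/25)/ε

Let ε > 0 be given. For k ≥ 1, |(6k + 4)/(5k + 6) − (6/5)| = |-16|/(5(5k + 6)) = 16/(5(5k + 6)).
Since 5k + 6 ≥ 5k for k ≥ 1, this is ≤ 16/(5·5k) = (16/25)/k.
So |(6k + 4)/(5k + 6) − (6/5)| < ε whenever k > (16/25)/ε.
Take K = (16/25)/ε. If k > K then |(6k + 4)/(5k + 6) − (6/5)| ≤ (16/25)/k < ε.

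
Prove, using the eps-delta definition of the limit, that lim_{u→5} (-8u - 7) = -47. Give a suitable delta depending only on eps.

delta = eps/8

Suppose eps > 0. We need delta > 0 so that 0 < |u − 5| < delta implies |(-8u - 7) + 47| < eps.
Since (-8u - 7) + 47 = -8(u − 5), we have |(-8u - 7) + 47| = 8|u − 5|.
So 8|u − 5| < eps exactly when |u − 5| < eps/8.
Take delta = eps/8. If 0 < |u − 5| < delta then |(-8u - 7) + 47| = 8|u − 5| < 8·(eps/8) = eps.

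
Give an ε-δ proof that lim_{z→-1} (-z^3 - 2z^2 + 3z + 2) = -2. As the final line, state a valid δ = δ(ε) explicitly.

Suppose ε > 0. We want δ > 0 such that 0 < |z + 1| < δ implies |(-z^3 - 2z^2 + 3z + 2) + 2| < ε.
(-z^3 - 2z^2 + 3z + 2) + 2 = -z^3 - 2z^2 + 3z + 4 = (z + 1)(-z^2 - z + 4).
So |(-z^3 - 2z^2 + 3z + 2) + 2| = |z + 1|·|-z^2 - z + 4|.
Assume first that |z + 1| < 1, so |z| < 2. Then |-z^2 - z + 4| ≤ 2^2 + 2 + 4 = 10.
Hence |(-z^3 - 2z^2 + 3z + 2) + 2| ≤ 10|z + 1| < ε provided |z + 1| < ε/10.
Choosing δ = min(1, ε/10) ensures both conditions, hence |(-z^3 - 2z^2 + 3z + 2) + 2| < ε.

δ = min(1, ε/10)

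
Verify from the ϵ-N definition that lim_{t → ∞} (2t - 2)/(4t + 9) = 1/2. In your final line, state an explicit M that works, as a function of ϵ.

Fix ϵ > 0. We seek M > 0 such that t > M implies |(2t - 2)/(4t + 9) − (1/2)| < ϵ.
(2t - 2)/(4t + 9) − (1/2) = (4(2t - 2) − 2(4t + 9)) / (4(4t + 9)) = -26/(4(4t + 9)).
For t > 0 we have 4t + 9 > 4t, so |(2t - 2)/(4t + 9) − (1/2)| = 26/(4(4t + 9)) < 26/(4·4t) = (13/8)/t.
Thus |(2t - 2)/(4t + 9) − (1/2)| < ϵ whenever t > (13/8)/ϵ.
Take M = (13/8)/ϵ. If t > M then |(2t - 2)/(4t + 9) − (1/2)| < (13/8)/t < ϵ.

M = (13/8)/ϵ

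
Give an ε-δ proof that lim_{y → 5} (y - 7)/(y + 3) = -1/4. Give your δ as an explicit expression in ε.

δ = min(4, (16/5)ε)

Fix ε > 0. We want δ > 0 with 0 < |y − 5| < δ ⇒ |(y - 7)/(y + 3) + 1/4| < ε.
Combining over a common denominator, (y - 7)/(y + 3) + 1/4 = [(y - 7)·8 − (-2)·(y + 3)] / [8·(y + 3)] = 10(y − 5) / (8(y + 3)).
So |(y - 7)/(y + 3) + 1/4| = 10|y − 5| / (8·|y + 3|).
Restrict δ ≤ 4. Then |y − 5| < 4 gives |y + 3| = |(y − 5) + 8| ≥ 8 − 4 = 4.
Hence |(y - 7)/(y + 3) + 1/4| < 10|y − 5|/(8·4) = (5/16)|y − 5|, which is < ε once |y − 5| < (16/5)ε.
Take δ = min(4, (16/5)ε). Then 0 < |y − 5| < δ forces both bounds, so |(y - 7)/(y + 3) + 1/4| < ε.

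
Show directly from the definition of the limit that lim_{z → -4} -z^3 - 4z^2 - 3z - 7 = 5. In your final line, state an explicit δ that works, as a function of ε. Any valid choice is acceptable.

Let ε > 0 be given. We want δ > 0 such that 0 < |z + 4| < δ implies |(-z^3 - 4z^2 - 3z - 7) − 5| < ε.
(-z^3 - 4z^2 - 3z - 7) − 5 = -z^3 - 4z^2 - 3z - 12 = (z + 4)(-z^2 - 3).
So |(-z^3 - 4z^2 - 3z - 7) − 5| = |z + 4|·|-z^2 - 3|.
Require δ ≤ 1. Then |z + 4| < 1 gives |z| < 5, and by the triangle inequality |-z^2 - 3| ≤ 5^2 + 3 = 28.
Hence |(-z^3 - 4z^2 - 3z - 7) − 5| ≤ 28|z + 4| < ε provided |z + 4| < ε/28.
Choosing δ = min(1, ε/28) ensures both conditions, hence |(-z^3 - 4z^2 - 3z - 7) − 5| < ε.

δ = min(1, ε/28)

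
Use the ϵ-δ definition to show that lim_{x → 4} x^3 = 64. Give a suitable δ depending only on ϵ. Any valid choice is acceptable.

Let ϵ > 0 be given. We seek δ > 0 with 0 < |x − 4| < δ ⇒ |x^3 − 64| < ϵ.
Factor: x^3 − 64 = (x − 4)(x^2 + 4x + 16), so |x^3 − 64| = |x − 4|·|x^2 + 4x + 16|.
Impose δ ≤ 1 so that |x| < 5; then |x^2 + 4x + 16| ≤ 61.
Hence |x^3 − 64| ≤ 61|x − 4|, which is < ϵ once |x − 4| < ϵ/61.
Take δ = min(1, ϵ/61). If 0 < |x − 4| < δ then both bounds hold and |x^3 − 64| ≤ 61|x − 4| < 61·(ϵ/61) = ϵ.

δ = min(1, ϵ/61)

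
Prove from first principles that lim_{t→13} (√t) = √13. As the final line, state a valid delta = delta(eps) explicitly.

delta = min(13, √13·eps)

Fix eps > 0. We want delta > 0 such that 0 < |t − 13| < delta implies |√t − √13| < eps.
Multiplying by the conjugate, |√t − √13| = |t − 13|/(√t + √13).
Restrict delta ≤ 13 so that |t − 13| < 13 forces t > 0, and then √t + √13 > √13.
Hence |√t − √13| < |t − 13|/√13, which is < eps once |t − 13| < √13·eps.
Take delta = min(13, √13·eps). If 0 < |t − 13| < delta then t > 0 and |√t − √13| < |t − 13|/√13 < eps.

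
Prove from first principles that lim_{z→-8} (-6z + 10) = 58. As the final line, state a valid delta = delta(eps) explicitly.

Fix eps > 0. We need delta > 0 so that 0 < |z + 8| < delta implies |(-6z + 10) − 58| < eps.
Since (-6z + 10) − 58 = -6(z + 8), we have |(-6z + 10) − 58| = 6|z + 8|.
Thus it suffices that |z + 8| < eps/6.
Choosing delta = eps/6 gives |(-6z + 10) − 58| = 6|z + 8| < eps whenever |z + 8| < delta.

delta = eps/6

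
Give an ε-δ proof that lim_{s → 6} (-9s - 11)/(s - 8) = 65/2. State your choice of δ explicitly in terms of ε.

δ = min(1, (2/83)ε)

Let ε > 0. We want δ > 0 with 0 < |s − 6| < δ ⇒ |(-9s - 11)/(s - 8) − (65/2)| < ε.
Combining over a common denominator, (-9s - 11)/(s - 8) − (65/2) = [(-9s - 11)·(-2) − (-65)·(s - 8)] / [(-2)·(s - 8)] = 83(s − 6) / ((-2)(s - 8)).
So |(-9s - 11)/(s - 8) − (65/2)| = 83|s − 6| / (2·|s − 8|).
Require δ ≤ 1, so |s − 8| ≥ |-2| − |s − 6| > 2 − 1 = 1.
Hence |(-9s - 11)/(s - 8) − (65/2)| < 83|s − 6|/(2·1) = (83/2)|s − 6|, which is < ε once |s − 6| < (2/83)ε.
Take δ = min(1, (2/83)ε). Then 0 < |s − 6| < δ forces both bounds, so |(-9s - 11)/(s - 8) − (65/2)| < ε.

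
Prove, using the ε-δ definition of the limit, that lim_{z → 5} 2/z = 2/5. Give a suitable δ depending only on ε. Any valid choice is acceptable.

Suppose ε > 0. We seek δ > 0 such that 0 < |z − 5| < δ implies |2/z − (2/5)| < ε.
|2/z − (2/5)| = 2·|5 − z|/(5·|z|) = 2|z − 5|/(5|z|).
Restrict δ ≤ 5/2. Then |z − 5| < 5/2 gives |z| > 5/2, so 5|z| > 25/2.
Then |2/z − (2/5)| < 2|z − 5|/(25/2), which is < ε when |z − 5| < (25/4)ε.
Take δ = min(5/2, (25/4)ε). Then 0 < |z − 5| < δ gives both |z − 5| < 5/2 and |z − 5| < (25/4)ε, so |2/z − (2/5)| < ε.

δ = min(5/2, (25/4)ε)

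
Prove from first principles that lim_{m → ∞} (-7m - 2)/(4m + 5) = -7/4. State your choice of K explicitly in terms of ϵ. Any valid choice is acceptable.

Fix ϵ > 0. For m ≥ 1, |(-7m - 2)/(4m + 5) + 7/4| = |27|/(4(4m + 5)) = 27/(4(4m + 5)).
Since 4m + 5 ≥ 4m for m ≥ 1, this is ≤ 27/(4·4m) = (27/16)/m.
So |(-7m - 2)/(4m + 5) + 7/4| < ϵ whenever m > (27/16)/ϵ.
Take K = (27/16)/ϵ. If m > K then |(-7m - 2)/(4m + 5) + 7/4| ≤ (27/16)/m < ϵ.

K = (27/16)/ϵ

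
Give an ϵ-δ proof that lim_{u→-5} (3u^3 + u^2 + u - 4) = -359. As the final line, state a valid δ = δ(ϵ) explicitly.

Fix ϵ > 0. We want δ > 0 such that 0 < |u + 5| < δ implies |(3u^3 + u^2 + u - 4) + 359| < ϵ.
(3u^3 + u^2 + u - 4) + 359 = 3u^3 + u^2 + u + 355 = (u + 5)(3u^2 - 14u + 71).
So |(3u^3 + u^2 + u - 4) + 359| = |u + 5|·|3u^2 - 14u + 71|.
Assume first that |u + 5| < 1, so |u| < 6. Then |3u^2 - 14u + 71| ≤ 3·6^2 + 14·6 + 71 = 263.
Hence |(3u^3 + u^2 + u - 4) + 359| ≤ 263|u + 5| < ϵ provided |u + 5| < ϵ/263.
Choosing δ = min(1, ϵ/263) ensures both conditions, hence |(3u^3 + u^2 + u - 4) + 359| < ϵ.

δ = min(1, ϵ/263)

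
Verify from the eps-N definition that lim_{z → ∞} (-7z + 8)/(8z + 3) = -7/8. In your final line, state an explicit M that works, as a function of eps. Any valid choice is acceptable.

Suppose eps > 0. We seek M > 0 such that z > M implies |(-7z + 8)/(8z + 3) + 7/8| < eps.
(-7z + 8)/(8z + 3) + 7/8 = (8(-7z + 8) − (-7)(8z + 3)) / (8(8z + 3)) = 85/(8(8z + 3)).
For z > 0 we have 8z + 3 > 8z, so |(-7z + 8)/(8z + 3) + 7/8| = 85/(8(8z + 3)) < 85/(8·8z) = (85/64)/z.
Thus |(-7z + 8)/(8z + 3) + 7/8| < eps whenever z > (85/64)/eps.
Take M = (85/64)/eps. If z > M then |(-7z + 8)/(8z + 3) + 7/8| < (85/64)/z < eps.

M = (85/64)/eps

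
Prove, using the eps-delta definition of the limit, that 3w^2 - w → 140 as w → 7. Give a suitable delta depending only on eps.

Let eps > 0 be given. We want delta > 0 such that 0 < |w − 7| < delta implies |(3w^2 - w) − 140| < eps.
(3w^2 - w) − 140 = 3w^2 - w - 140 = (w − 7)(3w + 20).
So |(3w^2 - w) − 140| = |w − 7|·|3w + 20|.
Assume first that |w − 7| < 2, so |w| < 9. Then |3w + 20| ≤ 3·9 + 20 = 47.
Hence |(3w^2 - w) − 140| ≤ 47|w − 7| < eps provided |w − 7| < eps/47.
Choosing delta = min(2, eps/47) ensures both conditions, hence |(3w^2 - w) − 140| < eps.

delta = min(2, eps/47)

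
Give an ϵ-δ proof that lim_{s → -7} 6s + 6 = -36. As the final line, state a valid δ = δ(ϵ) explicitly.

δ = ϵ/6

Let ϵ > 0 be given. We need δ > 0 so that 0 < |s + 7| < δ implies |(6s + 6) + 36| < ϵ.
|(6s + 6) + 36| = |6s + 42| = 6|s + 7|.
Thus it suffices that |s + 7| < ϵ/6.
Take δ = ϵ/6. If 0 < |s + 7| < δ then |(6s + 6) + 36| = 6|s + 7| < 6·(ϵ/6) = ϵ.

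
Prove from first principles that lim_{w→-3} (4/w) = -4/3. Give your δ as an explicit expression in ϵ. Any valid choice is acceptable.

δ = min(3/2, (9/8)ϵ)

Let ϵ > 0 be given. We seek δ > 0 such that 0 < |w + 3| < δ implies |4/w + 4/3| < ϵ.
|4/w + 4/3| = 4·|-3 − w|/(3·|w|) = 4|w + 3|/(3|w|).
Restrict δ ≤ 3/2. Then |w + 3| < 3/2 gives |w| > 3/2, so 3|w| > 9/2.
Then |4/w + 4/3| < 4|w + 3|/(9/2), which is < ϵ when |w + 3| < (9/8)ϵ.
Take δ = min(3/2, (9/8)ϵ). Then 0 < |w + 3| < δ gives both |w + 3| < 3/2 and |w + 3| < (9/8)ϵ, so |4/w + 4/3| < ϵ.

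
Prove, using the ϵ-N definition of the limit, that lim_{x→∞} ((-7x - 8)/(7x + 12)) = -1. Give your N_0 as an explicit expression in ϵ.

N_0 = (4/7)/ϵ

Suppose ϵ > 0. We seek N_0 > 0 such that x > N_0 implies |(-7x - 8)/(7x + 12) + 1| < ϵ.
(-7x - 8)/(7x + 12) + 1 = (7(-7x - 8) − (-7)(7x + 12)) / (7(7x + 12)) = 28/(7(7x + 12)).
For x > 0 we have 7x + 12 > 7x, so |(-7x - 8)/(7x + 12) + 1| = 28/(7(7x + 12)) < 28/(7·7x) = (4/7)/x.
Thus |(-7x - 8)/(7x + 12) + 1| < ϵ whenever x > (4/7)/ϵ.
Take N_0 = (4/7)/ϵ. If x > N_0 then |(-7x - 8)/(7x + 12) + 1| < (4/7)/x < ϵ.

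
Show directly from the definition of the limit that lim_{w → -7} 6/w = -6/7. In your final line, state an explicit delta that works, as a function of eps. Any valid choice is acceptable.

delta = min(7/2, (49/12)eps)

Let eps > 0. We seek delta > 0 such that 0 < |w + 7| < delta implies |6/w + 6/7| < eps.
|6/w + 6/7| = 6·|-7 − w|/(7·|w|) = 6|w + 7|/(7|w|).
Restrict delta ≤ 7/2. Then |w + 7| < 7/2 gives |w| > 7/2, so 7|w| > 49/2.
Then |6/w + 6/7| < 6|w + 7|/(49/2), which is < eps when |w + 7| < (49/12)eps.
Take delta = min(7/2, (49/12)eps). Then 0 < |w + 7| < delta gives both |w + 7| < 7/2 and |w + 7| < (49/12)eps, so |6/w + 6/7| < eps.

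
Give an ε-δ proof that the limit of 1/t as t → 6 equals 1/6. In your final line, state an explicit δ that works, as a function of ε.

δ = min(3, 18ε)

Let ε > 0 be given. We seek δ > 0 such that 0 < |t − 6| < δ implies |1/t − (1/6)| < ε.
|1/t − (1/6)| = |6 − t|/(6·|t|) = |t − 6|/(6|t|).
Require δ ≤ 3 so that |t| > 6 − 3 = 3, hence 6|t| > 18.
Then |1/t − (1/6)| < |t − 6|/18, which is < ε when |t − 6| < 18ε.
Take δ = min(3, 18ε). Then 0 < |t − 6| < δ gives both |t − 6| < 3 and |t − 6| < 18ε, so |1/t − (1/6)| < ε.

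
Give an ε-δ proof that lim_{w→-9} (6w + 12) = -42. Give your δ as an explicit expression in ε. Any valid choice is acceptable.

δ = ε/6

Let ε > 0 be given. We need δ > 0 so that 0 < |w + 9| < δ implies |(6w + 12) + 42| < ε.
|(6w + 12) + 42| = |6w + 54| = 6|w + 9|.
Thus it suffices that |w + 9| < ε/6.
Take δ = ε/6. If 0 < |w + 9| < δ then |(6w + 12) + 42| = 6|w + 9| < 6·(ε/6) = ε.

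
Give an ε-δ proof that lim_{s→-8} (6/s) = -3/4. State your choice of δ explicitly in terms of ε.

δ = min(4, (16/3)ε)

Let ε > 0. We seek δ > 0 such that 0 < |s + 8| < δ implies |6/s + 3/4| < ε.
|6/s + 3/4| = 6·|-8 − s|/(8·|s|) = 6|s + 8|/(8|s|).
Require δ ≤ 4 so that |s| > 8 − 4 = 4, hence 8|s| > 32.
Then |6/s + 3/4| < 6|s + 8|/32, which is < ε when |s + 8| < (16/3)ε.
Take δ = min(4, (16/3)ε). Then 0 < |s + 8| < δ gives both |s + 8| < 4 and |s + 8| < (16/3)ε, so |6/s + 3/4| < ε.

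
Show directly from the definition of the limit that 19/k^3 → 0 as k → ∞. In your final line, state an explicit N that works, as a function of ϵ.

N = (19/ϵ)^{1/3}

Let ϵ > 0 be given. For k ≥ 1, |19/k^3 − 0| = 19/k^3.
19/k^3 < ϵ ⇔ k^3 > 19/ϵ ⇔ k > (19/ϵ)^{1/3}.
Take N = (19/ϵ)^{1/3}. Then k > N implies 19/k^3 < ϵ.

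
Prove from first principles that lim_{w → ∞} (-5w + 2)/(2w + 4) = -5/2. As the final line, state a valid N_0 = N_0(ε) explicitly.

Fix ε > 0. We seek N_0 > 0 such that w > N_0 implies |(-5w + 2)/(2w + 4) + 5/2| < ε.
(-5w + 2)/(2w + 4) + 5/2 = (2(-5w + 2) − (-5)(2w + 4)) / (2(2w + 4)) = 24/(2(2w + 4)).
For w > 0 we have 2w + 4 > 2w, so |(-5w + 2)/(2w + 4) + 5/2| = 24/(2(2w + 4)) < 24/(2·2w) = 6/w.
Thus |(-5w + 2)/(2w + 4) + 5/2| < ε whenever w > 6/ε.
Take N_0 = 6/ε. If w > N_0 then |(-5w + 2)/(2w + 4) + 5/2| < 6/w < ε.

N_0 = 6/ε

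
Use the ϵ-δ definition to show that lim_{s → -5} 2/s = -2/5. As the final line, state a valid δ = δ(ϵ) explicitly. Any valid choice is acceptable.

Let ϵ > 0 be given. We seek δ > 0 such that 0 < |s + 5| < δ implies |2/s + 2/5| < ϵ.
|2/s + 2/5| = 2·|-5 − s|/(5·|s|) = 2|s + 5|/(5|s|).
Restrict δ ≤ 5/2. Then |s + 5| < 5/2 gives |s| > 5/2, so 5|s| > 25/2.
Then |2/s + 2/5| < 2|s + 5|/(25/2), which is < ϵ when |s + 5| < (25/4)ϵ.
Take δ = min(5/2, (25/4)ϵ). Then 0 < |s + 5| < δ gives both |s + 5| < 5/2 and |s + 5| < (25/4)ϵ, so |2/s + 2/5| < ϵ.

δ = min(5/2, (25/4)ϵ)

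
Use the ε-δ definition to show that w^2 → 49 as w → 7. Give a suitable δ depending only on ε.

δ = min(1, ε/15)

Let ε > 0. We seek δ > 0 with 0 < |w − 7| < δ ⇒ |w^2 − 49| < ε.
Factor: w^2 − 49 = (w − 7)(w + 7), so |w^2 − 49| = |w − 7|·|w + 7|.
Restrict δ ≤ 1. Then |w − 7| < 1 gives |w| < 8, so by the triangle inequality |w + 7| ≤ 8 + 7 = 15.
Hence |w^2 − 49| ≤ 15|w − 7|, which is < ε once |w − 7| < ε/15.
Take δ = min(1, ε/15). If 0 < |w − 7| < δ then both bounds hold and |w^2 − 49| ≤ 15|w − 7| < 15·(ε/15) = ε.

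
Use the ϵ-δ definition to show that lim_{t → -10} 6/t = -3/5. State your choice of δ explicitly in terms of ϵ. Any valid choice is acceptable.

δ = min(5, (25/3)ϵ)

Fix ϵ > 0. We seek δ > 0 such that 0 < |t + 10| < δ implies |6/t + 3/5| < ϵ.
|6/t + 3/5| = 6·|-10 − t|/(10·|t|) = 6|t + 10|/(10|t|).
Restrict δ ≤ 5. Then |t + 10| < 5 gives |t| > 5, so 10|t| > 50.
Then |6/t + 3/5| < 6|t + 10|/50, which is < ϵ when |t + 10| < (25/3)ϵ.
Take δ = min(5, (25/3)ϵ). Then 0 < |t + 10| < δ gives both |t + 10| < 5 and |t + 10| < (25/3)ϵ, so |6/t + 3/5| < ϵ.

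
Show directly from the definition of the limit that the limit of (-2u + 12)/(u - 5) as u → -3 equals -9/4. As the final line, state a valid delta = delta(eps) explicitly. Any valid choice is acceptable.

delta = min(4, 16eps)

Suppose eps > 0. We want delta > 0 with 0 < |u + 3| < delta ⇒ |(-2u + 12)/(u - 5) + 9/4| < eps.
Combining over a common denominator, (-2u + 12)/(u - 5) + 9/4 = [(-2u + 12)·(-8) − 18·(u - 5)] / [(-8)·(u - 5)] = -2(u + 3) / ((-8)(u - 5)).
So |(-2u + 12)/(u - 5) + 9/4| = 2|u + 3| / (8·|u − 5|).
Restrict delta ≤ 4. Then |u + 3| < 4 gives |u − 5| = |(u + 3) + (-8)| ≥ 8 − 4 = 4.
Hence |(-2u + 12)/(u - 5) + 9/4| < 2|u + 3|/(8·4) = (1/16)|u + 3|, which is < eps once |u + 3| < 16eps.
Take delta = min(4, 16eps). Then 0 < |u + 3| < delta forces both bounds, so |(-2u + 12)/(u - 5) + 9/4| < eps.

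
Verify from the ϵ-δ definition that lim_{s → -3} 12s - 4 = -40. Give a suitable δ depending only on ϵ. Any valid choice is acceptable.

δ = ϵ/12

Fix ϵ > 0. We need δ > 0 so that 0 < |s + 3| < δ implies |(12s - 4) + 40| < ϵ.
|(12s - 4) + 40| = |12s + 36| = 12|s + 3|.
So 12|s + 3| < ϵ exactly when |s + 3| < ϵ/12.
Choosing δ = ϵ/12 gives |(12s - 4) + 40| = 12|s + 3| < ϵ whenever |s + 3| < δ.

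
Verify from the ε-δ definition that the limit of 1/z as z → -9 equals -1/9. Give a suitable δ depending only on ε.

δ = min(9/2, (81/2)ε)

Let ε > 0. We seek δ > 0 such that 0 < |z + 9| < δ implies |1/z + 1/9| < ε.
|1/z + 1/9| = |-9 − z|/(9·|z|) = |z + 9|/(9|z|).
Require δ ≤ 9/2 so that |z| > 9 − 9/2 = 9/2, hence 9|z| > 81/2.
Then |1/z + 1/9| < |z + 9|/(81/2), which is < ε when |z + 9| < (81/2)ε.
Take δ = min(9/2, (81/2)ε). Then 0 < |z + 9| < δ gives both |z + 9| < 9/2 and |z + 9| < (81/2)ε, so |1/z + 1/9| < ε.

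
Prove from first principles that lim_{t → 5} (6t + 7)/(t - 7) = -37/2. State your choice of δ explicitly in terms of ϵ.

Let ϵ > 0. We want δ > 0 with 0 < |t − 5| < δ ⇒ |(6t + 7)/(t - 7) + 37/2| < ϵ.
Combining over a common denominator, (6t + 7)/(t - 7) + 37/2 = [(6t + 7)·(-2) − 37·(t - 7)] / [(-2)·(t - 7)] = -49(t − 5) / ((-2)(t - 7)).
So |(6t + 7)/(t - 7) + 37/2| = 49|t − 5| / (2·|t − 7|).
Require δ ≤ 1, so |t − 7| ≥ |-2| − |t − 5| > 2 − 1 = 1.
Hence |(6t + 7)/(t - 7) + 37/2| < 49|t − 5|/(2·1) = (49/2)|t − 5|, which is < ϵ once |t − 5| < (2/49)ϵ.
Take δ = min(1, (2/49)ϵ). Then 0 < |t − 5| < δ forces both bounds, so |(6t + 7)/(t - 7) + 37/2| < ϵ.

δ = min(1, (2/49)ϵ)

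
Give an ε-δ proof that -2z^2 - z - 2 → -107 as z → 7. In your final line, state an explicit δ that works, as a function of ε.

Suppose ε > 0. We want δ > 0 such that 0 < |z − 7| < δ implies |(-2z^2 - z - 2) + 107| < ε.
(-2z^2 - z - 2) + 107 = -2z^2 - z + 105 = (z − 7)(-2z - 15).
So |(-2z^2 - z - 2) + 107| = |z − 7|·|-2z - 15|.
Require δ ≤ 2. Then |z − 7| < 2 gives |z| < 9, and by the triangle inequality |-2z - 15| ≤ 2·9 + 15 = 33.
Hence |(-2z^2 - z - 2) + 107| ≤ 33|z − 7| < ε provided |z − 7| < ε/33.
Choosing δ = min(2, ε/33) ensures both conditions, hence |(-2z^2 - z - 2) + 107| < ε.

δ = min(2, ε/33)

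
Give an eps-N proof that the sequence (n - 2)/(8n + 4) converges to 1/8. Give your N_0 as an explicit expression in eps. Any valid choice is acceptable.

N_0 = (5/16)/eps

Fix eps > 0. For n ≥ 1, |(n - 2)/(8n + 4) − (1/8)| = |-20|/(8(8n + 4)) = 20/(8(8n + 4)).
Since 8n + 4 ≥ 8n for n ≥ 1, this is ≤ 20/(8·8n) = (5/16)/n.
So |(n - 2)/(8n + 4) − (1/8)| < eps whenever n > (5/16)/eps.
Take N_0 = (5/16)/eps. If n > N_0 then |(n - 2)/(8n + 4) − (1/8)| ≤ (5/16)/n < eps.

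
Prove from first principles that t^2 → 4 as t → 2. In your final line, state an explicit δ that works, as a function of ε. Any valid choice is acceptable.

δ = min(1, ε/5)

Suppose ε > 0. We seek δ > 0 with 0 < |t − 2| < δ ⇒ |t^2 − 4| < ε.
Factor: t^2 − 4 = (t − 2)(t + 2), so |t^2 − 4| = |t − 2|·|t + 2|.
Restrict δ ≤ 1. Then |t − 2| < 1 gives |t| < 3, so by the triangle inequality |t + 2| ≤ 3 + 2 = 5.
Hence |t^2 − 4| ≤ 5|t − 2|, which is < ε once |t − 2| < ε/5.
Take δ = min(1, ε/5). If 0 < |t − 2| < δ then both bounds hold and |t^2 − 4| ≤ 5|t − 2| < 5·(ε/5) = ε.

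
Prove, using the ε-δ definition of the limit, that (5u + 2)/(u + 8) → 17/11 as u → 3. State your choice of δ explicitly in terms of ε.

δ = min(11/2, (121/76)ε)

Let ε > 0. We want δ > 0 with 0 < |u − 3| < δ ⇒ |(5u + 2)/(u + 8) − (17/11)| < ε.
Combining over a common denominator, (5u + 2)/(u + 8) − (17/11) = [(5u + 2)·11 − 17·(u + 8)] / [11·(u + 8)] = 38(u − 3) / (11(u + 8)).
So |(5u + 2)/(u + 8) − (17/11)| = 38|u − 3| / (11·|u + 8|).
Require δ ≤ 11/2, so |u + 8| ≥ |11| − |u − 3| > 11 − 11/2 = 11/2.
Hence |(5u + 2)/(u + 8) − (17/11)| < 38|u − 3|/(11·(11/2)) = (76/121)|u − 3|, which is < ε once |u − 3| < (121/76)ε.
Take δ = min(11/2, (121/76)ε). Then 0 < |u − 3| < δ forces both bounds, so |(5u + 2)/(u + 8) − (17/11)| < ε.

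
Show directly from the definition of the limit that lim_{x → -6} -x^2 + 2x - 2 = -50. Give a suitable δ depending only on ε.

Fix ε > 0. We want δ > 0 such that 0 < |x + 6| < δ implies |(-x^2 + 2x - 2) + 50| < ε.
(-x^2 + 2x - 2) + 50 = -x^2 + 2x + 48 = (x + 6)(-x + 8).
So |(-x^2 + 2x - 2) + 50| = |x + 6|·|-x + 8|.
Require δ ≤ 1. Then |x + 6| < 1 gives |x| < 7, and by the triangle inequality |-x + 8| ≤ 7 + 8 = 15.
Hence |(-x^2 + 2x - 2) + 50| ≤ 15|x + 6| < ε provided |x + 6| < ε/15.
Take δ = min(1, ε/15). Then 0 < |x + 6| < δ gives both |x + 6| < 1 and |x + 6| < ε/15, so |(-x^2 + 2x - 2) + 50| < ε.

δ = min(1, ε/15)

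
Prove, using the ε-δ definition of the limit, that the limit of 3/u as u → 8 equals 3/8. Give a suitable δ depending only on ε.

Fix ε > 0. We seek δ > 0 such that 0 < |u − 8| < δ implies |3/u − (3/8)| < ε.
|3/u − (3/8)| = 3·|8 − u|/(8·|u|) = 3|u − 8|/(8|u|).
Require δ ≤ 4 so that |u| > 8 − 4 = 4, hence 8|u| > 32.
Then |3/u − (3/8)| < 3|u − 8|/32, which is < ε when |u − 8| < (32/3)ε.
Take δ = min(4, (32/3)ε). Then 0 < |u − 8| < δ gives both |u − 8| < 4 and |u − 8| < (32/3)ε, so |3/u − (3/8)| < ε.

δ = min(4, (32/3)ε)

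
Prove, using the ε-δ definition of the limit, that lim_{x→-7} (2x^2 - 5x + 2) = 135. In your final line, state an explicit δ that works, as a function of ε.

δ = min(1, ε/35)

Suppose ε > 0. We want δ > 0 such that 0 < |x + 7| < δ implies |(2x^2 - 5x + 2) − 135| < ε.
(2x^2 - 5x + 2) − 135 = 2x^2 - 5x - 133 = (x + 7)(2x - 19).
So |(2x^2 - 5x + 2) − 135| = |x + 7|·|2x - 19|.
Require δ ≤ 1. Then |x + 7| < 1 gives |x| < 8, and by the triangle inequality |2x - 19| ≤ 2·8 + 19 = 35.
Hence |(2x^2 - 5x + 2) − 135| ≤ 35|x + 7| < ε provided |x + 7| < ε/35.
Choosing δ = min(1, ε/35) ensures both conditions, hence |(2x^2 - 5x + 2) − 135| < ε.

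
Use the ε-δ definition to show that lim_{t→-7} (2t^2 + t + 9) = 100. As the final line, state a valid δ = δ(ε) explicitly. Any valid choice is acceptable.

Fix ε > 0. We want δ > 0 such that 0 < |t + 7| < δ implies |(2t^2 + t + 9) − 100| < ε.
(2t^2 + t + 9) − 100 = 2t^2 + t - 91 = (t + 7)(2t - 13).
So |(2t^2 + t + 9) − 100| = |t + 7|·|2t - 13|.
Require δ ≤ 1. Then |t + 7| < 1 gives |t| < 8, and by the triangle inequality |2t - 13| ≤ 2·8 + 13 = 29.
Hence |(2t^2 + t + 9) − 100| ≤ 29|t + 7| < ε provided |t + 7| < ε/29.
Choosing δ = min(1, ε/29) ensures both conditions, hence |(2t^2 + t + 9) − 100| < ε.

δ = min(1, ε/29)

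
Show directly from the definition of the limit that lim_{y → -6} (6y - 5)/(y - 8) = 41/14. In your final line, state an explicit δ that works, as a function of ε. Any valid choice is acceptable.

δ = min(7, (98/43)ε)

Suppose ε > 0. We want δ > 0 with 0 < |y + 6| < δ ⇒ |(6y - 5)/(y - 8) − (41/14)| < ε.
Combining over a common denominator, (6y - 5)/(y - 8) − (41/14) = [(6y - 5)·(-14) − (-41)·(y - 8)] / [(-14)·(y - 8)] = -43(y + 6) / ((-14)(y - 8)).
So |(6y - 5)/(y - 8) − (41/14)| = 43|y + 6| / (14·|y − 8|).
Restrict δ ≤ 7. Then |y + 6| < 7 gives |y − 8| = |(y + 6) + (-14)| ≥ 14 − 7 = 7.
Hence |(6y - 5)/(y - 8) − (41/14)| < 43|y + 6|/(14·7) = (43/98)|y + 6|, which is < ε once |y + 6| < (98/43)ε.
Take δ = min(7, (98/43)ε). Then 0 < |y + 6| < δ forces both bounds, so |(6y - 5)/(y - 8) − (41/14)| < ε.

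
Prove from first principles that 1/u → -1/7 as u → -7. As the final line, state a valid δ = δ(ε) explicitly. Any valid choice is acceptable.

δ = min(7/2, (49/2)ε)

Suppose ε > 0. We seek δ > 0 such that 0 < |u + 7| < δ implies |1/u + 1/7| < ε.
|1/u + 1/7| = |-7 − u|/(7·|u|) = |u + 7|/(7|u|).
Restrict δ ≤ 7/2. Then |u + 7| < 7/2 gives |u| > 7/2, so 7|u| > 49/2.
Then |1/u + 1/7| < |u + 7|/(49/2), which is < ε when |u + 7| < (49/2)ε.
Take δ = min(7/2, (49/2)ε). Then 0 < |u + 7| < δ gives both |u + 7| < 7/2 and |u + 7| < (49/2)ε, so |1/u + 1/7| < ε.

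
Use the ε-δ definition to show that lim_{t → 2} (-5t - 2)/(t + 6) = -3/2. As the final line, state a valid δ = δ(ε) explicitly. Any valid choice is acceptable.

δ = min(4, (8/7)ε)

Suppose ε > 0. We want δ > 0 with 0 < |t − 2| < δ ⇒ |(-5t - 2)/(t + 6) + 3/2| < ε.
Combining over a common denominator, (-5t - 2)/(t + 6) + 3/2 = [(-5t - 2)·8 − (-12)·(t + 6)] / [8·(t + 6)] = -28(t − 2) / (8(t + 6)).
So |(-5t - 2)/(t + 6) + 3/2| = 28|t − 2| / (8·|t + 6|).
Restrict δ ≤ 4. Then |t − 2| < 4 gives |t + 6| = |(t − 2) + 8| ≥ 8 − 4 = 4.
Hence |(-5t - 2)/(t + 6) + 3/2| < 28|t − 2|/(8·4) = (7/8)|t − 2|, which is < ε once |t − 2| < (8/7)ε.
Take δ = min(4, (8/7)ε). Then 0 < |t − 2| < δ forces both bounds, so |(-5t - 2)/(t + 6) + 3/2| < ε.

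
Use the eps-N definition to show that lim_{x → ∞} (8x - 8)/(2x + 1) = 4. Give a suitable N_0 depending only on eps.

N_0 = 6/eps

Suppose eps > 0. We seek N_0 > 0 such that x > N_0 implies |(8x - 8)/(2x + 1) − 4| < eps.
(8x - 8)/(2x + 1) − 4 = (2(8x - 8) − 8(2x + 1)) / (2(2x + 1)) = -24/(2(2x + 1)).
For x > 0 we have 2x + 1 > 2x, so |(8x - 8)/(2x + 1) − 4| = 24/(2(2x + 1)) < 24/(2·2x) = 6/x.
Thus |(8x - 8)/(2x + 1) − 4| < eps whenever x > 6/eps.
Take N_0 = 6/eps. If x > N_0 then |(8x - 8)/(2x + 1) − 4| < 6/x < eps.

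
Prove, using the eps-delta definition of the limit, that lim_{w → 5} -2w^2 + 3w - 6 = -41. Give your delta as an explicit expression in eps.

delta = min(1, eps/19)

Suppose eps > 0. We want delta > 0 such that 0 < |w − 5| < delta implies |(-2w^2 + 3w - 6) + 41| < eps.
(-2w^2 + 3w - 6) + 41 = -2w^2 + 3w + 35 = (w − 5)(-2w - 7).
So |(-2w^2 + 3w - 6) + 41| = |w − 5|·|-2w - 7|.
Require delta ≤ 1. Then |w − 5| < 1 gives |w| < 6, and by the triangle inequality |-2w - 7| ≤ 2·6 + 7 = 19.
Hence |(-2w^2 + 3w - 6) + 41| ≤ 19|w − 5| < eps provided |w − 5| < eps/19.
Take delta = min(1, eps/19). Then 0 < |w − 5| < delta gives both |w − 5| < 1 and |w − 5| < eps/19, so |(-2w^2 + 3w - 6) + 41| < eps.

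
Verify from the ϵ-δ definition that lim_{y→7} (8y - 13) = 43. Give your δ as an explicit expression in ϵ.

Fix ϵ > 0. We need δ > 0 so that 0 < |y − 7| < δ implies |(8y - 13) − 43| < ϵ.
Since (8y - 13) − 43 = 8(y − 7), we have |(8y - 13) − 43| = 8|y − 7|.
Thus it suffices that |y − 7| < ϵ/8.
Take δ = ϵ/8. If 0 < |y − 7| < δ then |(8y - 13) − 43| = 8|y − 7| < 8·(ϵ/8) = ϵ.

δ = ϵ/8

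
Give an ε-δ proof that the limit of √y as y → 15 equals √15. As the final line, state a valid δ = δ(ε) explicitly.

Let ε > 0. We want δ > 0 such that 0 < |y − 15| < δ implies |√y − √15| < ε.
Multiplying by the conjugate, |√y − √15| = |y − 15|/(√y + √15).
Restrict δ ≤ 15 so that |y − 15| < 15 forces y > 0, and then √y + √15 > √15.
Hence |√y − √15| < |y − 15|/√15, which is < ε once |y − 15| < √15·ε.
Take δ = min(15, √15·ε). If 0 < |y − 15| < δ then y > 0 and |√y − √15| < |y − 15|/√15 < ε.

δ = min(15, √15·ε)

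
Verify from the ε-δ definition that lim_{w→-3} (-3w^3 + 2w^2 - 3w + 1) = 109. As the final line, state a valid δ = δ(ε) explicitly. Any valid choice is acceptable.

δ = min(2, ε/166)

Fix ε > 0. We want δ > 0 such that 0 < |w + 3| < δ implies |(-3w^3 + 2w^2 - 3w + 1) − 109| < ε.
(-3w^3 + 2w^2 - 3w + 1) − 109 = -3w^3 + 2w^2 - 3w - 108 = (w + 3)(-3w^2 + 11w - 36).
So |(-3w^3 + 2w^2 - 3w + 1) − 109| = |w + 3|·|-3w^2 + 11w - 36|.
Assume first that |w + 3| < 2, so |w| < 5. Then |-3w^2 + 11w - 36| ≤ 3·5^2 + 11·5 + 36 = 166.
Hence |(-3w^3 + 2w^2 - 3w + 1) − 109| ≤ 166|w + 3| < ε provided |w + 3| < ε/166.
Choosing δ = min(2, ε/166) ensures both conditions, hence |(-3w^3 + 2w^2 - 3w + 1) − 109| < ε.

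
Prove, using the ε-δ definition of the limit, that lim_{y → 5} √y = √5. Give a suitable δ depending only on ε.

δ = min(5, √5·ε)

Let ε > 0. We want δ > 0 such that 0 < |y − 5| < δ implies |√y − √5| < ε.
Rationalise: √y − √5 = (y − 5)/(√y + √5), so |√y − √5| = |y − 5|/(√y + √5).
Restrict δ ≤ 5 so that |y − 5| < 5 forces y > 0, and then √y + √5 > √5.
Hence |√y − √5| < |y − 5|/√5, which is < ε once |y − 5| < √5·ε.
Take δ = min(5, √5·ε). If 0 < |y − 5| < δ then y > 0 and |√y − √5| < |y − 5|/√5 < ε.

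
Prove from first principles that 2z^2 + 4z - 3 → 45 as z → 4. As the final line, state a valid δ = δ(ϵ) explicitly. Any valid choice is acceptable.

δ = min(1, ϵ/22)

Suppose ϵ > 0. We want δ > 0 such that 0 < |z − 4| < δ implies |(2z^2 + 4z - 3) − 45| < ϵ.
(2z^2 + 4z - 3) − 45 = 2z^2 + 4z - 48 = (z − 4)(2z + 12).
So |(2z^2 + 4z - 3) − 45| = |z − 4|·|2z + 12|.
Assume first that |z − 4| < 1, so |z| < 5. Then |2z + 12| ≤ 2·5 + 12 = 22.
Hence |(2z^2 + 4z - 3) − 45| ≤ 22|z − 4| < ϵ provided |z − 4| < ϵ/22.
Take δ = min(1, ϵ/22). Then 0 < |z − 4| < δ gives both |z − 4| < 1 and |z − 4| < ϵ/22, so |(2z^2 + 4z - 3) − 45| < ϵ.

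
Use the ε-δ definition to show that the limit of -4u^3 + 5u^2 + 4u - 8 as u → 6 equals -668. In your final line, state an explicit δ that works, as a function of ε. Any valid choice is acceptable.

δ = min(2, ε/518)

Let ε > 0 be given. We want δ > 0 such that 0 < |u − 6| < δ implies |(-4u^3 + 5u^2 + 4u - 8) + 668| < ε.
(-4u^3 + 5u^2 + 4u - 8) + 668 = -4u^3 + 5u^2 + 4u + 660 = (u − 6)(-4u^2 - 19u - 110).
So |(-4u^3 + 5u^2 + 4u - 8) + 668| = |u − 6|·|-4u^2 - 19u - 110|.
Assume first that |u − 6| < 2, so |u| < 8. Then |-4u^2 - 19u - 110| ≤ 4·8^2 + 19·8 + 110 = 518.
Hence |(-4u^3 + 5u^2 + 4u - 8) + 668| ≤ 518|u − 6| < ε provided |u − 6| < ε/518.
Choosing δ = min(2, ε/518) ensures both conditions, hence |(-4u^3 + 5u^2 + 4u - 8) + 668| < ε.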